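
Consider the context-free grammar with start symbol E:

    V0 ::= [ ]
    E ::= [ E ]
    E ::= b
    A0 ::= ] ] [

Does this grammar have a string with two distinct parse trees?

Unambiguous

Only E is reachable from E; ignoring the rest: L(E) is { openⁿ atom closeⁿ : n ≥ 0 }. The bracket depth fixes n, and the derivation is forced at every step.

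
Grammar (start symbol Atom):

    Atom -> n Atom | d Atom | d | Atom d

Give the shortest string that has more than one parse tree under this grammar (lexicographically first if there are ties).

length 1: no string has ≥2 trees
length 2: d d has 2 parse trees

Two derivations of d d:
  Atom ⇒ d Atom ⇒ d d
  Atom ⇒ Atom d ⇒ d d

d d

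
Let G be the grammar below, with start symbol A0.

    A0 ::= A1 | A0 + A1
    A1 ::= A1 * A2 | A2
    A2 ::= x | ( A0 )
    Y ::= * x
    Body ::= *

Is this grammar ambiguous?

Unambiguous

Only A0, A1, A2 are reachable from A0; ignoring the rest: The grammar is stratified — A0 handles '+' (left-recursive), A1 handles '*', A2 atoms. Each operator has a fixed associativity and precedence level, so every string has one parse.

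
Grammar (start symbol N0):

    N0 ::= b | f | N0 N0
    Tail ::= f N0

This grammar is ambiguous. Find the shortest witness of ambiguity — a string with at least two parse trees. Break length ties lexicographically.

b b b

length 1: no string has ≥2 trees
length 2: no string has ≥2 trees
length 3: b b b has 2 parse trees

Two derivations of b b b:
  N0 ⇒ N0 N0 ⇒ b N0 ⇒ b N0 N0 ⇒ b b N0 ⇒ b b b
  N0 ⇒ N0 N0 ⇒ N0 N0 N0 ⇒ b N0 N0 ⇒ b b N0 ⇒ b b b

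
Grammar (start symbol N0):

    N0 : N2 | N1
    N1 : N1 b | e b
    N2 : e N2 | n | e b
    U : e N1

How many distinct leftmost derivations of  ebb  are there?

1

Parse trees for ebb:
  [N0 [N1 [N1 e b] b]]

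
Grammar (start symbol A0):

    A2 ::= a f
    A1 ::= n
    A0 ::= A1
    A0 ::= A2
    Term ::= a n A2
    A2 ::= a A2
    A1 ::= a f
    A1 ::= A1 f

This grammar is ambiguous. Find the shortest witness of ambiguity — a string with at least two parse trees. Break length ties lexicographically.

length 1: no string has ≥2 trees
length 2: a f has 2 parse trees

Two derivations of a f:
  A0 ⇒ A1 ⇒ a f
  A0 ⇒ A2 ⇒ a f

a f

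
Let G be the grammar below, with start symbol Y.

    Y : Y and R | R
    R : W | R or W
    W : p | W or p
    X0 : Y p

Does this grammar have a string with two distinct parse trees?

Witness: p or p

Derivation 1: Y ⇒ R ⇒ W ⇒ W or p ⇒ p or p
Derivation 2: Y ⇒ R ⇒ R or W ⇒ W or W ⇒ p or W ⇒ p or p

Two distinct leftmost derivations for the same string.

Ambiguous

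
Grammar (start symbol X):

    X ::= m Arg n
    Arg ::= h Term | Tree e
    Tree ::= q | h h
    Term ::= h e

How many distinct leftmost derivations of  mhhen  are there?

2

Parse trees for mhhen:
  [X m [Arg h [Term h e]] n]
  [X m [Arg [Tree h h] e] n]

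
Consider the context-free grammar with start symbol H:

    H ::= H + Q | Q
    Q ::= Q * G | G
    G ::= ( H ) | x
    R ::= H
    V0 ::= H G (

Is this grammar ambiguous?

Unambiguous

Only H, Q, G are reachable from H; ignoring the rest: This is a standard precedence ladder (H over Q over G), with each level left-recursive on its own operator ('+' at H, '*' at Q). That structure is LR(1), hence unambiguous.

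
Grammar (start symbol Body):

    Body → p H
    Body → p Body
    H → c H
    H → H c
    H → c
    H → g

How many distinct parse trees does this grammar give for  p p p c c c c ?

8

Parse trees for p p p c c c c:
  [Body p [Body p [Body p [H c [H c [H c [H c]]]]]]]
  [Body p [Body p [Body p [H c [H c [H [H c] c]]]]]]
  [Body p [Body p [Body p [H c [H [H c [H c]] c]]]]]
  [Body p [Body p [Body p [H c [H [H [H c] c] c]]]]]
  [Body p [Body p [Body p [H [H c [H c [H c]]] c]]]]
  [Body p [Body p [Body p [H [H c [H [H c] c]] c]]]]
  [Body p [Body p [Body p [H [H [H c [H c]] c] c]]]]
  [Body p [Body p [Body p [H [H [H [H c] c] c] c]]]]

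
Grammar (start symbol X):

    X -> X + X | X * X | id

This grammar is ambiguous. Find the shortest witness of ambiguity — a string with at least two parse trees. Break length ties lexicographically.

id * id * id

length 1: no string has ≥2 trees
length 3: no string has ≥2 trees
length 5: id * id * id has 2 parse trees

Two derivations of id * id * id:
  X ⇒ X * X ⇒ X * X * X ⇒ id * X * X ⇒ id * id * X ⇒ id * id * id
  X ⇒ X * X ⇒ id * X ⇒ id * X * X ⇒ id * id * X ⇒ id * id * id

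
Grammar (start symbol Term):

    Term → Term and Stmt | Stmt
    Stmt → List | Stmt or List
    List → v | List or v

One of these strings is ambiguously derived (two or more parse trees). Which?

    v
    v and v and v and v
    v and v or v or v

v and v or v or v

v: 1 tree
v and v and v and v: 1 tree
v and v or v or v: 4 trees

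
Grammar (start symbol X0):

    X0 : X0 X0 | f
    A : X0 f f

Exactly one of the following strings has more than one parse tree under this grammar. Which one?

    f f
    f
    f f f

f f f

f f: 1 tree
f: 1 tree
f f f: 2 trees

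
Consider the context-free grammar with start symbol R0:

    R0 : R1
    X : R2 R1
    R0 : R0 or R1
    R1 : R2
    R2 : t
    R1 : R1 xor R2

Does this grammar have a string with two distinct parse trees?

(X is unreachable from R0, so its rules don't affect L(R0).) This is a standard precedence ladder (R0 over R1 over R2), with each level left-recursive on its own operator ('or' at R0, 'xor' at R1). That structure is LR(1), hence unambiguous.

Unambiguous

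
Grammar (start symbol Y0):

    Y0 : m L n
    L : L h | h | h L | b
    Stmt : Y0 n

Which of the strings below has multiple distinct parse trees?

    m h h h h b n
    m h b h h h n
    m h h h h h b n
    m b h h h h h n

m h h h h b n: 1 tree
m h b h h h n: 4 trees
m h h h h h b n: 1 tree
m b h h h h h n: 1 tree

m h b h h h n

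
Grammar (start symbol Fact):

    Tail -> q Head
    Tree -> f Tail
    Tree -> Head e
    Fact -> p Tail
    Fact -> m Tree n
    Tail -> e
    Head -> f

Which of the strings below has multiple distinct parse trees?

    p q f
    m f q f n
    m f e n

p q f: 1 tree
m f q f n: 1 tree
m f e n: 2 trees

m f e n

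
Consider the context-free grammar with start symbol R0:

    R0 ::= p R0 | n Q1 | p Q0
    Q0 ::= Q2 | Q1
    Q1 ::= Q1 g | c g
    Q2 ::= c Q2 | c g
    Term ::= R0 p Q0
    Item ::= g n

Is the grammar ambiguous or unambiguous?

Witness: p c g

Derivation 1: R0 ⇒ p Q0 ⇒ p Q2 ⇒ p c g
Derivation 2: R0 ⇒ p Q0 ⇒ p Q1 ⇒ p c g

Two distinct leftmost derivations for the same string.

Ambiguous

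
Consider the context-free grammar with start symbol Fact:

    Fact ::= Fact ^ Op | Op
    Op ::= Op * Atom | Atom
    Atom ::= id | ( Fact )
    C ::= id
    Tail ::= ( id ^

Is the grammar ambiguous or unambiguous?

Only Fact, Op, Atom are reachable from Fact; ignoring the rest: Fact → Fact ^ Op | Op  ;  Op → Op * Atom | Atom  — a left-associative chain with Atom at the bottom. Each string factors uniquely by precedence.

Unambiguous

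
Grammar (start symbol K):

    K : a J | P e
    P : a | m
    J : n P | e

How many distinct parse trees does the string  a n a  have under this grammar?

Parse trees for a n a:
  [K a [J n [P a]]]

1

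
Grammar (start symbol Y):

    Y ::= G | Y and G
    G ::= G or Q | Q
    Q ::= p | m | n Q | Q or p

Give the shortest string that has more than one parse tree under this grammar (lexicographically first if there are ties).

length 1: no string has ≥2 trees
length 2: no string has ≥2 trees
length 3: m or p has 2 parse trees

Two derivations of m or p:
  Y ⇒ G ⇒ G or Q ⇒ Q or Q ⇒ m or Q ⇒ m or p
  Y ⇒ G ⇒ Q ⇒ Q or p ⇒ m or p

m or p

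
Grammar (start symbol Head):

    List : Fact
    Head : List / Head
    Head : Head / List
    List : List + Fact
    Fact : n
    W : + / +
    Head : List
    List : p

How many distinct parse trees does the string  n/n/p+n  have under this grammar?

4

Parse trees for n/n/p+n:
  [Head [List [Fact n]] / [Head [List [Fact n]] / [Head [List [List p] + [Fact n]]]]]
  [Head [List [Fact n]] / [Head [Head [List [Fact n]]] / [List [List p] + [Fact n]]]]
  [Head [Head [List [Fact n]] / [Head [List [Fact n]]]] / [List [List p] + [Fact n]]]
  [Head [Head [Head [List [Fact n]]] / [List [Fact n]]] / [List [List p] + [Fact n]]]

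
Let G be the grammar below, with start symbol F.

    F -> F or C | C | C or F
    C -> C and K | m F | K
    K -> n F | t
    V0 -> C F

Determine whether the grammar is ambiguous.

Witness: t or t

Derivation 1: F ⇒ F or C ⇒ C or C ⇒ K or C ⇒ t or C ⇒ t or K ⇒ t or t
Derivation 2: F ⇒ C or F ⇒ K or F ⇒ t or F ⇒ t or C ⇒ t or K ⇒ t or t

Two distinct leftmost derivations for the same string.

Ambiguous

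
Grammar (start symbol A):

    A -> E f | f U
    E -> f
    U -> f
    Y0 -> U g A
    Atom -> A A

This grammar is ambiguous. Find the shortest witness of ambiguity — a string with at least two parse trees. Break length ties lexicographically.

f f

length 2: f f has 2 parse trees

Two derivations of f f:
  A ⇒ E f ⇒ f f
  A ⇒ f U ⇒ f f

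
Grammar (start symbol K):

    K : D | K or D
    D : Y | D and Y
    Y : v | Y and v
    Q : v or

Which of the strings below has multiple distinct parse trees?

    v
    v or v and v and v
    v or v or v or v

v: 1 tree
v or v and v and v: 4 trees
v or v or v or v: 1 tree

v or v and v and v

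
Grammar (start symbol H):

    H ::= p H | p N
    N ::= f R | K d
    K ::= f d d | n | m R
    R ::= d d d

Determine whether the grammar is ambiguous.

Ambiguous

Witness: p f d d d

Derivation 1: H ⇒ p N ⇒ p f R ⇒ p f d d d
Derivation 2: H ⇒ p N ⇒ p K d ⇒ p f d d d

Two distinct leftmost derivations for the same string.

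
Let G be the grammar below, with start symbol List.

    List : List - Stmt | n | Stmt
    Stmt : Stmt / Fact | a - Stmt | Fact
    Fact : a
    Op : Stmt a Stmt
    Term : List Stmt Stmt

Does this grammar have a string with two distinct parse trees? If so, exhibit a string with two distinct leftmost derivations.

Ambiguous

Witness: a - a

Derivation 1: List ⇒ List - Stmt ⇒ Stmt - Stmt ⇒ Fact - Stmt ⇒ a - Stmt ⇒ a - Fact ⇒ a - a
Derivation 2: List ⇒ Stmt ⇒ a - Stmt ⇒ a - Fact ⇒ a - a

Two distinct leftmost derivations for the same string.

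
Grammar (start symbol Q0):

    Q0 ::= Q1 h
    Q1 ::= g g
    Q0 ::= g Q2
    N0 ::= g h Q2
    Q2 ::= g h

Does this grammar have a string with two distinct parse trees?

Ambiguous

Witness: g g h

Derivation 1: Q0 ⇒ Q1 h ⇒ g g h
Derivation 2: Q0 ⇒ g Q2 ⇒ g g h

Two distinct leftmost derivations for the same string.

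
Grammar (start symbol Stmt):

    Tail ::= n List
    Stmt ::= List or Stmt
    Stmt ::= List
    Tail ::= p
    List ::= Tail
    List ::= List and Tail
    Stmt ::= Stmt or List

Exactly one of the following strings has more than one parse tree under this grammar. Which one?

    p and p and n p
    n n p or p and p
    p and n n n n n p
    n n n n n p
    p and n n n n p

n n p or p and p

p and p and n p: 1 tree
n n p or p and p: 2 trees
p and n n n n n p: 1 tree
n n n n n p: 1 tree
p and n n n n p: 1 tree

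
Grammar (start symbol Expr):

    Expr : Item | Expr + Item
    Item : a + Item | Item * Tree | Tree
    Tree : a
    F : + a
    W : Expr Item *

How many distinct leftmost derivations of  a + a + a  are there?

Parse trees for a + a + a:
  [Expr [Item a + [Item a + [Item [Tree a]]]]]
  [Expr [Expr [Item [Tree a]]] + [Item a + [Item [Tree a]]]]
  [Expr [Expr [Item a + [Item [Tree a]]]] + [Item [Tree a]]]
  [Expr [Expr [Expr [Item [Tree a]]] + [Item [Tree a]]] + [Item [Tree a]]]

4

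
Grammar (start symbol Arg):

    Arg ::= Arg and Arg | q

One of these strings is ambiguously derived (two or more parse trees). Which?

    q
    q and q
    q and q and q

q and q and q

q: 1 tree
q and q: 1 tree
q and q and q: 2 trees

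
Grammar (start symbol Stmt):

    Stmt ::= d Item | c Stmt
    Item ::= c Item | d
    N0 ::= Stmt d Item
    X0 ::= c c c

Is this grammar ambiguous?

Only Stmt, Item are reachable from Stmt; ignoring the rest: The reachable rules are right-linear with at most one rule per (nonterminal, next-terminal) pair. Each input token forces the next rule, so parsing is deterministic.

Unambiguous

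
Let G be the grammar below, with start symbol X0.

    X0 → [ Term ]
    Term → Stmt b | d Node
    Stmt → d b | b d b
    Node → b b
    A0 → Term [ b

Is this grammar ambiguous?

Ambiguous

Witness: [ d b b ]

Derivation 1: X0 ⇒ [ Term ] ⇒ [ Stmt b ] ⇒ [ d b b ]
Derivation 2: X0 ⇒ [ Term ] ⇒ [ d Node ] ⇒ [ d b b ]

Two distinct leftmost derivations for the same string.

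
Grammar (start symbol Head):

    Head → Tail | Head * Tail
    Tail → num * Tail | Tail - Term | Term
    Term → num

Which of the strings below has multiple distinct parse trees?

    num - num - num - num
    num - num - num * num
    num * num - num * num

num - num - num - num: 1 tree
num - num - num * num: 1 tree
num * num - num * num: 3 trees

num * num - num * num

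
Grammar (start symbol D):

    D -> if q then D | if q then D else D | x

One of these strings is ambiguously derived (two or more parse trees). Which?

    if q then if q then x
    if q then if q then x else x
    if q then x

if q then if q then x: 1 tree
if q then if q then x else x: 2 trees
if q then x: 1 tree

if q then if q then x else x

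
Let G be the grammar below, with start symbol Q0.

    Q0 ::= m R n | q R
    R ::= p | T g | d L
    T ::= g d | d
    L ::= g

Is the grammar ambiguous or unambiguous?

Witness: q d g

Derivation 1: Q0 ⇒ q R ⇒ q T g ⇒ q d g
Derivation 2: Q0 ⇒ q R ⇒ q d L ⇒ q d g

Two distinct leftmost derivations for the same string.

Ambiguous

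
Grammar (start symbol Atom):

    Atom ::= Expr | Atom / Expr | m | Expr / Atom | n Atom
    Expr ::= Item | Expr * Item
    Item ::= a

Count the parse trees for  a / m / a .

2

Parse trees for a / m / a:
  [Atom [Atom [Expr [Item a]] / [Atom m]] / [Expr [Item a]]]
  [Atom [Expr [Item a]] / [Atom [Atom m] / [Expr [Item a]]]]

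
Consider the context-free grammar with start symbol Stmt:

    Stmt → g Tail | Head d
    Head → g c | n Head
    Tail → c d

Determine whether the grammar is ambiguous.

Witness: g c d

Derivation 1: Stmt ⇒ g Tail ⇒ g c d
Derivation 2: Stmt ⇒ Head d ⇒ g c d

Two distinct leftmost derivations for the same string.

Ambiguous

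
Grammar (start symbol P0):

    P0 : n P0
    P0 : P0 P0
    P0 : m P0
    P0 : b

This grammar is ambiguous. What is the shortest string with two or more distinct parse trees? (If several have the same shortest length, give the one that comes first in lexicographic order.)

length 1: no string has ≥2 trees
length 2: no string has ≥2 trees
length 3: b b b has 2 parse trees

Two derivations of b b b:
  P0 ⇒ P0 P0 ⇒ P0 P0 P0 ⇒ b P0 P0 ⇒ b b P0 ⇒ b b b
  P0 ⇒ P0 P0 ⇒ b P0 ⇒ b P0 P0 ⇒ b b P0 ⇒ b b b

b b b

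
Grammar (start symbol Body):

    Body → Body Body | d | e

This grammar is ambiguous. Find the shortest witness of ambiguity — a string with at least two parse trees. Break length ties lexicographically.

d d d

length 1: no string has ≥2 trees
length 2: no string has ≥2 trees
length 3: d d d has 2 parse trees

Two derivations of d d d:
  Body ⇒ Body Body ⇒ Body Body Body ⇒ d Body Body ⇒ d d Body ⇒ d d d
  Body ⇒ Body Body ⇒ d Body ⇒ d Body Body ⇒ d d Body ⇒ d d d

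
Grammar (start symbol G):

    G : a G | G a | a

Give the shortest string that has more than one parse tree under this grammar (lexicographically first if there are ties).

a a

length 1: no string has ≥2 trees
length 2: a a has 2 parse trees

Two derivations of a a:
  G ⇒ a G ⇒ a a
  G ⇒ G a ⇒ a a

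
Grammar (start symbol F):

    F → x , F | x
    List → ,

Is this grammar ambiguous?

Unambiguous

Only F is reachable from F; ignoring the rest: The reachable grammar is A → atom sep A | atom. Each atom is followed by either the separator (recurse) or end-of-string (stop) — no choice point.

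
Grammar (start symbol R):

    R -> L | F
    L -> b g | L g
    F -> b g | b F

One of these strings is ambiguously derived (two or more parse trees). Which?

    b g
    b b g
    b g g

b g: 2 trees
b b g: 1 tree
b g g: 1 tree

b g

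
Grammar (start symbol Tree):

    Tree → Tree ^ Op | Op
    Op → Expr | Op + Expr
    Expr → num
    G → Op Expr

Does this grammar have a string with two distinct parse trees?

Unambiguous

Only Tree, Op, Expr are reachable from Tree; ignoring the rest: This is a standard precedence ladder (Tree over Op over Expr), with each level left-recursive on its own operator ('^' at Tree, '+' at Op). That structure is LR(1), hence unambiguous.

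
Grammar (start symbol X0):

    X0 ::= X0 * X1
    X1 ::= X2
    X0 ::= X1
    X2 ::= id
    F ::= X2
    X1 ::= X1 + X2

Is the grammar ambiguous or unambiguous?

Only X0, X1, X2 are reachable from X0; ignoring the rest: This is a standard precedence ladder (X0 over X1 over X2), with each level left-recursive on its own operator ('*' at X0, '+' at X1). That structure is LR(1), hence unambiguous.

Unambiguous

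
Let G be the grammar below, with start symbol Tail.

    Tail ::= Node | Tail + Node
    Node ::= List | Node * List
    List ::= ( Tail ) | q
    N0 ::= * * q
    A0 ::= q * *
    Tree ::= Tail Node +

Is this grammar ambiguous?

Only Tail, Node, List are reachable from Tail; ignoring the rest: The grammar is stratified — Tail handles '+' (left-recursive), Node handles '*', List atoms. Each operator has a fixed associativity and precedence level, so every string has one parse.

Unambiguous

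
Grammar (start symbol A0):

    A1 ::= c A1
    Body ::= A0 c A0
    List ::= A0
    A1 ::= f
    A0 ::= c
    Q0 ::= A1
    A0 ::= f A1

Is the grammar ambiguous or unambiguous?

(Body, List, Q0 are unreachable from A0, so their rules don't affect L(A0).) Each reachable nonterminal has at most one production per leading terminal, and all productions are right-linear; the derivation is determined token-by-token.

Unambiguous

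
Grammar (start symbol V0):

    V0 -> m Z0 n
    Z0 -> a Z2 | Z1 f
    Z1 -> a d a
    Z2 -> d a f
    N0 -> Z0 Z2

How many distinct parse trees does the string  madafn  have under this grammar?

Parse trees for madafn:
  [V0 m [Z0 a [Z2 d a f]] n]
  [V0 m [Z0 [Z1 a d a] f] n]

2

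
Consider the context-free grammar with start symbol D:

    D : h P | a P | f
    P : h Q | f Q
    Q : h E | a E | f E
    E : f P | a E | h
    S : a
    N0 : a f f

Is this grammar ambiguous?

Only D, P, Q, E are reachable from D; ignoring the rest: The reachable rules are right-linear with at most one rule per (nonterminal, next-terminal) pair. Each input token forces the next rule, so parsing is deterministic.

Unambiguous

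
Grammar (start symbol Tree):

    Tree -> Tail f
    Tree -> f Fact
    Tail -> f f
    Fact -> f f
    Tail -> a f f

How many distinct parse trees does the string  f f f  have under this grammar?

Parse trees for f f f:
  [Tree [Tail f f] f]
  [Tree f [Fact f f]]

2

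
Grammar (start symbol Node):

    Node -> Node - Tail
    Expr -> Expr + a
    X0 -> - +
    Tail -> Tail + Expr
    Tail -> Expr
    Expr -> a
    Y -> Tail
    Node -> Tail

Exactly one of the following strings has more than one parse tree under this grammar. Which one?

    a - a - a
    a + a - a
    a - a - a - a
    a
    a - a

a + a - a

a - a - a: 1 tree
a + a - a: 2 trees
a - a - a - a: 1 tree
a: 1 tree
a - a: 1 tree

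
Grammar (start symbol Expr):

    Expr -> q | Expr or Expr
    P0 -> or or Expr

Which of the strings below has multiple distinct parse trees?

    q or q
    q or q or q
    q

q or q or q

q or q: 1 tree
q or q or q: 2 trees
q: 1 tree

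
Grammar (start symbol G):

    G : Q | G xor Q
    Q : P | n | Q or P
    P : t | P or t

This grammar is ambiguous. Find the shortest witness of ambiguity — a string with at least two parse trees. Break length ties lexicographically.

length 1: no string has ≥2 trees
length 3: t or t has 2 parse trees

Two derivations of t or t:
  G ⇒ Q ⇒ P ⇒ P or t ⇒ t or t
  G ⇒ Q ⇒ Q or P ⇒ P or P ⇒ t or P ⇒ t or t

t or t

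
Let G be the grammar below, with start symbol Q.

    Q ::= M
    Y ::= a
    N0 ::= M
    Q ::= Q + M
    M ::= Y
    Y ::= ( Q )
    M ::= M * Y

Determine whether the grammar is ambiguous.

Only Q, M, Y are reachable from Q; ignoring the rest: This is a standard precedence ladder (Q over M over Y), with each level left-recursive on its own operator ('+' at Q, '*' at M). That structure is LR(1), hence unambiguous.

Unambiguous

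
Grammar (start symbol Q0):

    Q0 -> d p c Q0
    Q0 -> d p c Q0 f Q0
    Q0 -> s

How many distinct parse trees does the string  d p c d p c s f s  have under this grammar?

2

Parse trees for d p c d p c s f s:
  [Q0 d p c [Q0 d p c [Q0 s] f [Q0 s]]]
  [Q0 d p c [Q0 d p c [Q0 s]] f [Q0 s]]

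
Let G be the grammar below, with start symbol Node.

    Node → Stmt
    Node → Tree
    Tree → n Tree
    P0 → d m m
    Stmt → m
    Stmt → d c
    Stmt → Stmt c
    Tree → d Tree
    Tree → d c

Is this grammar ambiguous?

Witness: d c

Derivation 1: Node ⇒ Stmt ⇒ d c
Derivation 2: Node ⇒ Tree ⇒ d c

Two distinct leftmost derivations for the same string.

Ambiguous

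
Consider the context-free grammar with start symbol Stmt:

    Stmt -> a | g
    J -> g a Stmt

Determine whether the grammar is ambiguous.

Unambiguous

(J is unreachable from Stmt, so its rules don't affect L(Stmt).) The reachable rules are right-linear with at most one rule per (nonterminal, next-terminal) pair. Each input token forces the next rule, so parsing is deterministic.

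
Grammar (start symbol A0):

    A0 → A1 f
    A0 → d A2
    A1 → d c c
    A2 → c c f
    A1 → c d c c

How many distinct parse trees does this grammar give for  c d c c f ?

1

Parse trees for c d c c f:
  [A0 [A1 c d c c] f]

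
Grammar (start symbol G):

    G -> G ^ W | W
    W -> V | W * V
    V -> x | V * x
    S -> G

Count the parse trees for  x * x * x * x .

Parse trees for x * x * x * x:
  [G [W [V [V [V [V x] * x] * x] * x]]]
  [G [W [W [V x]] * [V [V [V x] * x] * x]]]
  [G [W [W [V [V x] * x]] * [V [V x] * x]]]
  [G [W [W [W [V x]] * [V x]] * [V [V x] * x]]]
  [G [W [W [V [V [V x] * x] * x]] * [V x]]]
  [G [W [W [W [V x]] * [V [V x] * x]] * [V x]]]
  [G [W [W [W [V [V x] * x]] * [V x]] * [V x]]]
  [G [W [W [W [W [V x]] * [V x]] * [V x]] * [V x]]]

8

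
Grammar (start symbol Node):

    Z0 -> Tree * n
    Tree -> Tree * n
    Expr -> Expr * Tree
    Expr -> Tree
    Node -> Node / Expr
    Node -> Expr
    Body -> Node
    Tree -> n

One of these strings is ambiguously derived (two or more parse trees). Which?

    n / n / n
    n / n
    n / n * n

n / n * n

n / n / n: 1 tree
n / n: 1 tree
n / n * n: 2 trees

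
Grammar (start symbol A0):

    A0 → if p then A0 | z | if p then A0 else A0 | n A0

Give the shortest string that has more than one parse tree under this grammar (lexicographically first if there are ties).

if p then if p then z else z

length 1: no string has ≥2 trees
length 2: no string has ≥2 trees
length 3: no string has ≥2 trees
length 4: no string has ≥2 trees
length 5: no string has ≥2 trees
length 6: no string has ≥2 trees
length 7: no string has ≥2 trees
length 8: no string has ≥2 trees
length 9: if p then if p then z else z has 2 parse trees

Two derivations of if p then if p then z else z:
  A0 ⇒ if p then A0 ⇒ if p then if p then A0 else A0 ⇒ if p then if p then z else A0 ⇒ if p then if p then z else z
  A0 ⇒ if p then A0 else A0 ⇒ if p then if p then A0 else A0 ⇒ if p then if p then z else A0 ⇒ if p then if p then z else z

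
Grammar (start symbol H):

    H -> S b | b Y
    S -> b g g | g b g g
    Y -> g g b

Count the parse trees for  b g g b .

2

Parse trees for b g g b:
  [H [S b g g] b]
  [H b [Y g g b]]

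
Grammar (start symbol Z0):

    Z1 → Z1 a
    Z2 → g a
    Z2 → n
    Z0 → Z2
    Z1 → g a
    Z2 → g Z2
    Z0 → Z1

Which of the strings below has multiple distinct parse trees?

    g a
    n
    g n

g a

g a: 2 trees
n: 1 tree
g n: 1 tree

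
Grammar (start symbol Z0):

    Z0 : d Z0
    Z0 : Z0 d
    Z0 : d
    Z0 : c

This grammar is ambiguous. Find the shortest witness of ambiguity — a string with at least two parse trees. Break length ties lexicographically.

length 1: no string has ≥2 trees
length 2: d d has 2 parse trees

Two derivations of d d:
  Z0 ⇒ d Z0 ⇒ d d
  Z0 ⇒ Z0 d ⇒ d d

d d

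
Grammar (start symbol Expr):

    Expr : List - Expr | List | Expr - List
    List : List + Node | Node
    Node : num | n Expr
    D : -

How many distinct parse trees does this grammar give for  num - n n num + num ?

Parse trees for num - n n num + num:
  [Expr [List [Node num]] - [Expr [List [List [Node n [Expr [List [Node n [Expr [List [Node num]]]]]]]] + [Node num]]]]
  [Expr [List [Node num]] - [Expr [List [Node n [Expr [List [List [Node n [Expr [List [Node num]]]]] + [Node num]]]]]]]
  [Expr [List [Node num]] - [Expr [List [Node n [Expr [List [Node n [Expr [List [List [Node num]] + [Node num]]]]]]]]]]
  [Expr [Expr [List [Node num]]] - [List [List [Node n [Expr [List [Node n [Expr [List [Node num]]]]]]]] + [Node num]]]
  [Expr [Expr [List [Node num]]] - [List [Node n [Expr [List [List [Node n [Expr [List [Node num]]]]] + [Node num]]]]]]
  [Expr [Expr [List [Node num]]] - [List [Node n [Expr [List [Node n [Expr [List [List [Node num]] + [Node num]]]]]]]]]

6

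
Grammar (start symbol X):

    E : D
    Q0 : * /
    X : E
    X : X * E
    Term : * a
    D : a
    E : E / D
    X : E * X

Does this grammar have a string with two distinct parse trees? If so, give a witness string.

Ambiguous

Witness: a * a

Derivation 1: X ⇒ X * E ⇒ E * E ⇒ D * E ⇒ a * E ⇒ a * D ⇒ a * a
Derivation 2: X ⇒ E * X ⇒ D * X ⇒ a * X ⇒ a * E ⇒ a * D ⇒ a * a

Two distinct leftmost derivations for the same string.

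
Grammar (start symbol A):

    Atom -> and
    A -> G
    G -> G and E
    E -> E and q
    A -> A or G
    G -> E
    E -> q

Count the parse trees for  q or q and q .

Parse trees for q or q and q:
  [A [A [G [E q]]] or [G [G [E q]] and [E q]]]
  [A [A [G [E q]]] or [G [E [E q] and q]]]

2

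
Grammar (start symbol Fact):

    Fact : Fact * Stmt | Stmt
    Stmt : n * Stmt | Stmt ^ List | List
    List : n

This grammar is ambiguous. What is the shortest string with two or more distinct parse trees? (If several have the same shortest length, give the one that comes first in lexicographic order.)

n * n

length 1: no string has ≥2 trees
length 3: n * n has 2 parse trees

Two derivations of n * n:
  Fact ⇒ Fact * Stmt ⇒ Stmt * Stmt ⇒ List * Stmt ⇒ n * Stmt ⇒ n * List ⇒ n * n
  Fact ⇒ Stmt ⇒ n * Stmt ⇒ n * List ⇒ n * n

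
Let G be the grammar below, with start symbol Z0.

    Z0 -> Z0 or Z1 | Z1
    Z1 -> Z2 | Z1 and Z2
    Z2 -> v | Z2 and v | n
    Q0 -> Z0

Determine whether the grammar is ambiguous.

Ambiguous

Witness: n and v

Derivation 1: Z0 ⇒ Z1 ⇒ Z2 ⇒ Z2 and v ⇒ n and v
Derivation 2: Z0 ⇒ Z1 ⇒ Z1 and Z2 ⇒ Z2 and Z2 ⇒ n and Z2 ⇒ n and v

Two distinct leftmost derivations for the same string.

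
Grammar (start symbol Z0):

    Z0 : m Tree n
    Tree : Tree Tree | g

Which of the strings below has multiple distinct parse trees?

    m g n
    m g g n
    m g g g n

m g g g n

m g n: 1 tree
m g g n: 1 tree
m g g g n: 2 trees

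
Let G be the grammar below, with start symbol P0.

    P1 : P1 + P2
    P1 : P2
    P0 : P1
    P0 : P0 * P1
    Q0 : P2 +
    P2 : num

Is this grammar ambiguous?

(Q0 is unreachable from P0, so its rules don't affect L(P0).) P0 → P0 * P1 | P1  ;  P1 → P1 + P2 | P2  — a left-associative chain with P2 at the bottom. Each string factors uniquely by precedence.

Unambiguous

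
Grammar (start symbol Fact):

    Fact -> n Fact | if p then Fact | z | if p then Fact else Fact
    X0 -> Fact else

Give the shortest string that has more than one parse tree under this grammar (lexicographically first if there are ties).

if p then if p then z else z

length 1: no string has ≥2 trees
length 2: no string has ≥2 trees
length 3: no string has ≥2 trees
length 4: no string has ≥2 trees
length 5: no string has ≥2 trees
length 6: no string has ≥2 trees
length 7: no string has ≥2 trees
length 8: no string has ≥2 trees
length 9: if p then if p then z else z has 2 parse trees

Two derivations of if p then if p then z else z:
  Fact ⇒ if p then Fact ⇒ if p then if p then Fact else Fact ⇒ if p then if p then z else Fact ⇒ if p then if p then z else z
  Fact ⇒ if p then Fact else Fact ⇒ if p then if p then Fact else Fact ⇒ if p then if p then z else Fact ⇒ if p then if p then z else z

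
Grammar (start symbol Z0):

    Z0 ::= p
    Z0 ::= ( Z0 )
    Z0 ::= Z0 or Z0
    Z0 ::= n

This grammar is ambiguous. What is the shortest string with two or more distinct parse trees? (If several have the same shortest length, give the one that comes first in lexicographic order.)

length 1: no string has ≥2 trees
length 3: no string has ≥2 trees
length 5: n or n or n has 2 parse trees

Two derivations of n or n or n:
  Z0 ⇒ Z0 or Z0 ⇒ Z0 or Z0 or Z0 ⇒ n or Z0 or Z0 ⇒ n or n or Z0 ⇒ n or n or n
  Z0 ⇒ Z0 or Z0 ⇒ n or Z0 ⇒ n or Z0 or Z0 ⇒ n or n or Z0 ⇒ n or n or n

n or n or n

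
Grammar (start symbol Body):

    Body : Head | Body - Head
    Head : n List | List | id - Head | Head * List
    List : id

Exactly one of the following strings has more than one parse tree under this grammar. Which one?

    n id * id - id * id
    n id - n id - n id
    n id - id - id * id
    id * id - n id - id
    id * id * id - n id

n id * id - id * id: 1 tree
n id - n id - n id: 1 tree
n id - id - id * id: 3 trees
id * id - n id - id: 1 tree
id * id * id - n id: 1 tree

n id - id - id * id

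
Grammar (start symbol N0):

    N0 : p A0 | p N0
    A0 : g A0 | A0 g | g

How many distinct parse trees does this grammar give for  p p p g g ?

2

Parse trees for p p p g g:
  [N0 p [N0 p [N0 p [A0 g [A0 g]]]]]
  [N0 p [N0 p [N0 p [A0 [A0 g] g]]]]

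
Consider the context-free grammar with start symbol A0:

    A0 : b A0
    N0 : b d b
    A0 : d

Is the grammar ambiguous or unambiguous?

Unambiguous

(N0 is unreachable from A0, so its rules don't affect L(A0).) The reachable rules are right-linear with at most one rule per (nonterminal, next-terminal) pair. Each input token forces the next rule, so parsing is deterministic.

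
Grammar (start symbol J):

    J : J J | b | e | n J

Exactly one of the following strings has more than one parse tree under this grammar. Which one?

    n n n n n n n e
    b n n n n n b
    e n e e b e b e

e n e e b e b e

n n n n n n n e: 1 tree
b n n n n n b: 1 tree
e n e e b e b e: 297 trees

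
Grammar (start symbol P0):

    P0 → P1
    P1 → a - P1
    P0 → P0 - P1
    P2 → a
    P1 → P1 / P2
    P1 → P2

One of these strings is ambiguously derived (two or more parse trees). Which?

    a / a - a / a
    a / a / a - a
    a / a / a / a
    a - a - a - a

a - a - a - a

a / a - a / a: 1 tree
a / a / a - a: 1 tree
a / a / a / a: 1 tree
a - a - a - a: 8 trees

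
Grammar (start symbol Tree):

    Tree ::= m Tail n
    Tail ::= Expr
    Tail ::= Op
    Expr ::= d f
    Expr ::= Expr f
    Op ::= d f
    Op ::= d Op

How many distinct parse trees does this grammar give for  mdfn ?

Parse trees for mdfn:
  [Tree m [Tail [Expr d f]] n]
  [Tree m [Tail [Op d f]] n]

2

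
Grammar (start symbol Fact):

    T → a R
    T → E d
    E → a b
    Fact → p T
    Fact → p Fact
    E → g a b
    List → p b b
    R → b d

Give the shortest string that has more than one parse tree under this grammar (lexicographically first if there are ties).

length 4: p a b d has 2 parse trees

Two derivations of p a b d:
  Fact ⇒ p T ⇒ p a R ⇒ p a b d
  Fact ⇒ p T ⇒ p E d ⇒ p a b d

p a b d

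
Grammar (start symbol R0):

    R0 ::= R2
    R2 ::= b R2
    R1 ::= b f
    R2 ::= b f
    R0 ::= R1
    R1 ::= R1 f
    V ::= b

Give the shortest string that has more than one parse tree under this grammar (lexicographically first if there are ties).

b f

length 2: b f has 2 parse trees

Two derivations of b f:
  R0 ⇒ R2 ⇒ b f
  R0 ⇒ R1 ⇒ b f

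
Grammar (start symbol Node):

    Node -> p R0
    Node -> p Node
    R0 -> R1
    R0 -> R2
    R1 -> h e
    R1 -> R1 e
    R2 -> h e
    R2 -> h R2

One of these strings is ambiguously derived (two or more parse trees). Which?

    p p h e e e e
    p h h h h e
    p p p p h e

p p p p h e

p p h e e e e: 1 tree
p h h h h e: 1 tree
p p p p h e: 2 trees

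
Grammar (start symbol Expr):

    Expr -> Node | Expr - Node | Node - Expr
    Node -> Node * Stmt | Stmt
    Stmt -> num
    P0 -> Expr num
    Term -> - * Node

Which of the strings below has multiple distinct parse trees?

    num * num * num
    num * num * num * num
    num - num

num - num

num * num * num: 1 tree
num * num * num * num: 1 tree
num - num: 2 trees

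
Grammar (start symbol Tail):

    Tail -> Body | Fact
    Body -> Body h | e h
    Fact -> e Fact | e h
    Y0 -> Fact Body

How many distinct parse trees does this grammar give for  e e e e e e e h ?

1

Parse trees for e e e e e e e h:
  [Tail [Fact e [Fact e [Fact e [Fact e [Fact e [Fact e [Fact e h]]]]]]]]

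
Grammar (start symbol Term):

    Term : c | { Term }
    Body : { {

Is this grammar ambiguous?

Only Term is reachable from Term; ignoring the rest: Each string is a nest of matched brackets around a single atom. An opening bracket forces the recursive rule; an atom forces the base rule.

Unambiguous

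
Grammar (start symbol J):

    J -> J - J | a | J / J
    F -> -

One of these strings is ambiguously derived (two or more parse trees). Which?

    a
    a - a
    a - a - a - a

a: 1 tree
a - a: 1 tree
a - a - a - a: 5 trees

a - a - a - a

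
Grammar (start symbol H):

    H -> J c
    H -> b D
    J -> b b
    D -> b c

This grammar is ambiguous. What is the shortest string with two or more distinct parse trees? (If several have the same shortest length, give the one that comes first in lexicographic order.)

length 3: b b c has 2 parse trees

Two derivations of b b c:
  H ⇒ J c ⇒ b b c
  H ⇒ b D ⇒ b b c

b b c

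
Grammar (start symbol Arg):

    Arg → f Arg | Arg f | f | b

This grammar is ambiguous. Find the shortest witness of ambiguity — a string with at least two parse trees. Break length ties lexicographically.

f f

length 1: no string has ≥2 trees
length 2: f f has 2 parse trees

Two derivations of f f:
  Arg ⇒ f Arg ⇒ f f
  Arg ⇒ Arg f ⇒ f f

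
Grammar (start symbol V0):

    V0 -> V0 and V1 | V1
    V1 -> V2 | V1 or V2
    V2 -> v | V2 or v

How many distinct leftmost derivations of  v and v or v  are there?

Parse trees for v and v or v:
  [V0 [V0 [V1 [V2 v]]] and [V1 [V2 [V2 v] or v]]]
  [V0 [V0 [V1 [V2 v]]] and [V1 [V1 [V2 v]] or [V2 v]]]

2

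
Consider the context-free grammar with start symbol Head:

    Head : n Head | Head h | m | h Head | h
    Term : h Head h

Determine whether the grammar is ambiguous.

Witness: h h

Derivation 1: Head ⇒ Head h ⇒ h h
Derivation 2: Head ⇒ h Head ⇒ h h

Two distinct leftmost derivations for the same string.

Ambiguous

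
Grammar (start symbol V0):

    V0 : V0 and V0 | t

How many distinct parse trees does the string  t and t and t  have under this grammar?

Parse trees for t and t and t:
  [V0 [V0 t] and [V0 [V0 t] and [V0 t]]]
  [V0 [V0 [V0 t] and [V0 t]] and [V0 t]]

2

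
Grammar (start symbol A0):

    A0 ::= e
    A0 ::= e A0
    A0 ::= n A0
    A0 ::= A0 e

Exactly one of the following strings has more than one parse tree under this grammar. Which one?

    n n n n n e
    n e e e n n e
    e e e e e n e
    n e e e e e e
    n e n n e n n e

n e e e e e e

n n n n n e: 1 tree
n e e e n n e: 1 tree
e e e e e n e: 1 tree
n e e e e e e: 63 trees
n e n n e n n e: 1 tree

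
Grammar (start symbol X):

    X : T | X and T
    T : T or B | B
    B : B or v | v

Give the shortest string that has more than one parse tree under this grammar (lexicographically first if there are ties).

length 1: no string has ≥2 trees
length 3: v or v has 2 parse trees

Two derivations of v or v:
  X ⇒ T ⇒ T or B ⇒ B or B ⇒ v or B ⇒ v or v
  X ⇒ T ⇒ B ⇒ B or v ⇒ v or v

v or v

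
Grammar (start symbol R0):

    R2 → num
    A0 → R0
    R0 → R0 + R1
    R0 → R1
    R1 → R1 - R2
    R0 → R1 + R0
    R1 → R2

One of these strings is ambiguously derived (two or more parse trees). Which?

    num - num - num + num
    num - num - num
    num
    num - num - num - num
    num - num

num - num - num + num: 2 trees
num - num - num: 1 tree
num: 1 tree
num - num - num - num: 1 tree
num - num: 1 tree

num - num - num + num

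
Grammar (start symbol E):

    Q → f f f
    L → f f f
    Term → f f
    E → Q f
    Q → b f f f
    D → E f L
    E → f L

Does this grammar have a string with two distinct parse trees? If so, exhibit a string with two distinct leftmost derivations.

Witness: f f f f

Derivation 1: E ⇒ Q f ⇒ f f f f
Derivation 2: E ⇒ f L ⇒ f f f f

Two distinct leftmost derivations for the same string.

Ambiguous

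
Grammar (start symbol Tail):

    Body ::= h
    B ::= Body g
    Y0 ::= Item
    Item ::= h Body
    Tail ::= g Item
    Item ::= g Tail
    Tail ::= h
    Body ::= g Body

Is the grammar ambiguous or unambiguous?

Only Tail, Item, Body are reachable from Tail; ignoring the rest: The reachable rules are right-linear with at most one rule per (nonterminal, next-terminal) pair. Each input token forces the next rule, so parsing is deterministic.

Unambiguous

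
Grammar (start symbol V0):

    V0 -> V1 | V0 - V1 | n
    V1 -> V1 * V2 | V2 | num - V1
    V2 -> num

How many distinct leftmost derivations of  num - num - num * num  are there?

7

Parse trees for num - num - num * num:
  [V0 [V1 [V1 num - [V1 num - [V1 [V2 num]]]] * [V2 num]]]
  [V0 [V1 num - [V1 [V1 num - [V1 [V2 num]]] * [V2 num]]]]
  [V0 [V1 num - [V1 num - [V1 [V1 [V2 num]] * [V2 num]]]]]
  [V0 [V0 [V1 [V2 num]]] - [V1 [V1 num - [V1 [V2 num]]] * [V2 num]]]
  [V0 [V0 [V1 [V2 num]]] - [V1 num - [V1 [V1 [V2 num]] * [V2 num]]]]
  [V0 [V0 [V1 num - [V1 [V2 num]]]] - [V1 [V1 [V2 num]] * [V2 num]]]
  [V0 [V0 [V0 [V1 [V2 num]]] - [V1 [V2 num]]] - [V1 [V1 [V2 num]] * [V2 num]]]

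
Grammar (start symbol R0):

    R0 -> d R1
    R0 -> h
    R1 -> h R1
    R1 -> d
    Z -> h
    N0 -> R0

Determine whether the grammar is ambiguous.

(Z, N0 are unreachable from R0, so their rules don't affect L(R0).) Each reachable nonterminal has at most one production per leading terminal, and all productions are right-linear; the derivation is determined token-by-token.

Unambiguous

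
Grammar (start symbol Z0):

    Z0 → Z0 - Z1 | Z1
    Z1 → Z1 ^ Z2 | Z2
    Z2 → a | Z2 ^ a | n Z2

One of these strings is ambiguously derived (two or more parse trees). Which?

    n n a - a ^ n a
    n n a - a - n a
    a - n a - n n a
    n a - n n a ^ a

n a - n n a ^ a

n n a - a ^ n a: 1 tree
n n a - a - n a: 1 tree
a - n a - n n a: 1 tree
n a - n n a ^ a: 4 trees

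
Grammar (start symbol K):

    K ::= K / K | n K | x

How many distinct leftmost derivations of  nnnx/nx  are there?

4

Parse trees for nnnx/nx:
  [K [K n [K n [K n [K x]]]] / [K n [K x]]]
  [K n [K [K n [K n [K x]]] / [K n [K x]]]]
  [K n [K n [K [K n [K x]] / [K n [K x]]]]]
  [K n [K n [K n [K [K x] / [K n [K x]]]]]]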